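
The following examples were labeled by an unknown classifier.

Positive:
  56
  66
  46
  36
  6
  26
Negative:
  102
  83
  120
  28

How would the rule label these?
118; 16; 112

All 'Positive' examples share one property — ends in digit 6 — and every 'Negative' example lacks it.
118: Negative (last digit 8). 16: Positive (last digit 6). 112: Negative (last digit 2).

Negative, Positive, Negative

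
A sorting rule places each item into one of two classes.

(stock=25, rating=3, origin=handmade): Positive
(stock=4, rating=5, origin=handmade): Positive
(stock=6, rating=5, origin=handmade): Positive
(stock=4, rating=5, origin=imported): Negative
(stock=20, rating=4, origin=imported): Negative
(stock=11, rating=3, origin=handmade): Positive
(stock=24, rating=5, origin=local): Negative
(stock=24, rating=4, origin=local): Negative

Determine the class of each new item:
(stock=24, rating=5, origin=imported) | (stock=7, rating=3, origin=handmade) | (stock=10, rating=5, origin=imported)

Negative, Positive, Negative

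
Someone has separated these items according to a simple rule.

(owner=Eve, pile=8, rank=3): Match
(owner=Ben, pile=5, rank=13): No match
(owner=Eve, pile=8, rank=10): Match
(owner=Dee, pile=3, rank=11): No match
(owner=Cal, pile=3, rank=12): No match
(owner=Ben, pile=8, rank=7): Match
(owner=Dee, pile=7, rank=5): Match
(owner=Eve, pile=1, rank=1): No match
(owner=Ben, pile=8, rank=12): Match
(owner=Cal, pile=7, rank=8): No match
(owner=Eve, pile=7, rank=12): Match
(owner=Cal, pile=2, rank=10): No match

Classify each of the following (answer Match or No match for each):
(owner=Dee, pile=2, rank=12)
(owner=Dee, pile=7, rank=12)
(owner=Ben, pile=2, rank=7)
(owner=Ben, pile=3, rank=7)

The pattern is that an item is 'Match' exactly when: pile ≥ 7 AND rank ≠ 8.
(owner=Dee, pile=2, rank=12) → pile = 2, rank = 12 → No match. (owner=Dee, pile=7, rank=12) → pile = 7, rank = 12 → Match. (owner=Ben, pile=2, rank=7) → pile = 2, rank = 7 → No match. (owner=Ben, pile=3, rank=7) → pile = 3, rank = 7 → No match.

No match, Match, No match, No match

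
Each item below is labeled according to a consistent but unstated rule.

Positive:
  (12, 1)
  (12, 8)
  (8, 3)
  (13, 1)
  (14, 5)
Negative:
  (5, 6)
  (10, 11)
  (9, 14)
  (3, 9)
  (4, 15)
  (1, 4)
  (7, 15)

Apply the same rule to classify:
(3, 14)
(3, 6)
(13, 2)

Negative, Negative, Positive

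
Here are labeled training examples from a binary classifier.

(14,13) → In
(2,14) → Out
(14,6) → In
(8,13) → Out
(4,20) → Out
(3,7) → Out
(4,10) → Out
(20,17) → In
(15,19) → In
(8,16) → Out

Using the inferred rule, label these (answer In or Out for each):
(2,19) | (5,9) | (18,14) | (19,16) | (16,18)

One predicate separates the groups cleanly: first ≥ 10.
(2,19) — first 2, hence Out.
(5,9) — first 5, hence Out.
(18,14) — first 18, hence In.
(19,16) — first 19, hence In.
(16,18) — first 16, hence In.

Out, Out, In, In, In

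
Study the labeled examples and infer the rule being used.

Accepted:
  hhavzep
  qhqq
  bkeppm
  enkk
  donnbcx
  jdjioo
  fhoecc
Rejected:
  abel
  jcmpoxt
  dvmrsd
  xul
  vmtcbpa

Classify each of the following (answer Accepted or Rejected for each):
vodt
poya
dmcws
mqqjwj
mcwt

Rejected, Rejected, Rejected, Accepted, Rejected

The rule appears to be: has a double letter.
vodt → no doubled letter → Rejected. poya → no doubled letter → Rejected. dmcws → no doubled letter → Rejected. mqqjwj → 'qq' doubled → Accepted. mcwt → no doubled letter → Rejected.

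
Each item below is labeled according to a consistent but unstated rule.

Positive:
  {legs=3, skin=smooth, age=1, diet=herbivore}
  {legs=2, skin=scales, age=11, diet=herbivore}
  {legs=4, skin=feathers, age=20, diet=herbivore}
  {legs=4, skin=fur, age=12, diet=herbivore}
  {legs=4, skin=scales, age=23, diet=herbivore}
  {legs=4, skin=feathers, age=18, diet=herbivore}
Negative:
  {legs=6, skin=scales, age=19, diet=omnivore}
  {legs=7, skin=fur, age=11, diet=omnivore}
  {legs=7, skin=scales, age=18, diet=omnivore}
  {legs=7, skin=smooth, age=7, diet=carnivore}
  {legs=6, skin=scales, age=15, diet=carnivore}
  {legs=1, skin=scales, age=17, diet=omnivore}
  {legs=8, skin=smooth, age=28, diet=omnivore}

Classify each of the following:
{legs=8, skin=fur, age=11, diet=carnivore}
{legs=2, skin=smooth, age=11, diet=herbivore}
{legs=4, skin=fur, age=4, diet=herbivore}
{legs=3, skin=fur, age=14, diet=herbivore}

Negative, Positive, Positive, Positive

Every 'Positive' example satisfies: diet is herbivore. None of the 'Negative' examples do.
{legs=8, skin=fur, age=11, diet=carnivore}: diet is carnivore — does not pass, so Negative. {legs=2, skin=smooth, age=11, diet=herbivore}: diet is herbivore — qualifies, so Positive. {legs=4, skin=fur, age=4, diet=herbivore}: diet is herbivore — qualifies, so Positive. {legs=3, skin=fur, age=14, diet=herbivore}: diet is herbivore — qualifies, so Positive.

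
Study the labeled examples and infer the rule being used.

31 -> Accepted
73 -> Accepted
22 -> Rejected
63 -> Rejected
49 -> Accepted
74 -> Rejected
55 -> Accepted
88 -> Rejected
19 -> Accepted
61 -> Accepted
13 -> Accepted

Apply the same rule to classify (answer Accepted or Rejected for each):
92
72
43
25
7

Checking candidate rules against both groups, what survives is: ≡ 1 (mod 6).

Rejected, Rejected, Accepted, Accepted, Accepted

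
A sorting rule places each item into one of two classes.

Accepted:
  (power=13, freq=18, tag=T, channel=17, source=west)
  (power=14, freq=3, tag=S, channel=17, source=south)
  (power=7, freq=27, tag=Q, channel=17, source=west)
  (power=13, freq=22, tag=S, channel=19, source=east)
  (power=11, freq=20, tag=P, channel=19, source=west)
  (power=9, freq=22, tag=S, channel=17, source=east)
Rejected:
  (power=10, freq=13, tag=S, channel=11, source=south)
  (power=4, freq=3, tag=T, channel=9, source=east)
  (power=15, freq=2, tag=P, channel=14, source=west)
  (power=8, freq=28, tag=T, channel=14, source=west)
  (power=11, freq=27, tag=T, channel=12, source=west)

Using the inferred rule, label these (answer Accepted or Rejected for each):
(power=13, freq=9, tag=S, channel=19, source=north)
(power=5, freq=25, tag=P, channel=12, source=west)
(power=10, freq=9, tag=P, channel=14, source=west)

The distinguishing property — channel ≥ 17 — holds for all the 'Accepted' cases and none of the 'Rejected' cases.
(power=13, freq=9, tag=S, channel=19, source=north): channel = 19, matches → Accepted.
(power=5, freq=25, tag=P, channel=12, source=west): channel = 12, lacks this property → Rejected.
(power=10, freq=9, tag=P, channel=14, source=west): channel = 14, lacks this property → Rejected.

Accepted, Rejected, Rejected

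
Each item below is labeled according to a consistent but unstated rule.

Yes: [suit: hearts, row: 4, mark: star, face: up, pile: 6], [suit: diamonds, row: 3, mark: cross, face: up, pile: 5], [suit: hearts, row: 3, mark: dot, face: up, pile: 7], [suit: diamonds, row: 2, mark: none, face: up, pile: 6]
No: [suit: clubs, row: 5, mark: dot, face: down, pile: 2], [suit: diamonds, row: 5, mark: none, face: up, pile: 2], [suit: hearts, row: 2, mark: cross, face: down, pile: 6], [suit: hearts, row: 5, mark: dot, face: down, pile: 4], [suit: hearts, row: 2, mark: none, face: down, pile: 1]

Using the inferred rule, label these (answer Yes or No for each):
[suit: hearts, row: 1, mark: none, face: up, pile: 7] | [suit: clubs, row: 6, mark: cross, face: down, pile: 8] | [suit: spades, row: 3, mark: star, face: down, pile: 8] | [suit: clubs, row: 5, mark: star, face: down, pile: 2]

Yes, No, No, No

Every 'Yes' example satisfies: face is up AND row ≤ 4. None of the 'No' examples do.
[suit: hearts, row: 1, mark: none, face: up, pile: 7] — face is up, row = 1, hence Yes.
[suit: clubs, row: 6, mark: cross, face: down, pile: 8] — face is down, row = 6, hence No.
[suit: spades, row: 3, mark: star, face: down, pile: 8] — face is down, row = 3, hence No.
[suit: clubs, row: 5, mark: star, face: down, pile: 2] — face is down, row = 5, hence No.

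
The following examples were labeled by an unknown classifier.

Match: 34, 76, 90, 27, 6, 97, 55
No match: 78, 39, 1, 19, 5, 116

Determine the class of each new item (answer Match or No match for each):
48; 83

Match, Match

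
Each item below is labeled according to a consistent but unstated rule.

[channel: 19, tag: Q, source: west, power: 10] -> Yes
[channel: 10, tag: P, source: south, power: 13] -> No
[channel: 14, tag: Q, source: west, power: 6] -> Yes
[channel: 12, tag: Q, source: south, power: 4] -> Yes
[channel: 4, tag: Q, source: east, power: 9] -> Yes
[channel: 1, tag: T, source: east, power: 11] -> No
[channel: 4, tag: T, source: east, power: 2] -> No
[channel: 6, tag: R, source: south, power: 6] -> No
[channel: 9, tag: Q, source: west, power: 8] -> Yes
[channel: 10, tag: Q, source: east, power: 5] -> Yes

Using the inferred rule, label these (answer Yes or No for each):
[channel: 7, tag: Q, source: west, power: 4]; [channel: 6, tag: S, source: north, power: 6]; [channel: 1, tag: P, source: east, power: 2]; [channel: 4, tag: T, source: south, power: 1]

One predicate separates the groups cleanly: tag is Q.
[channel: 7, tag: Q, source: west, power: 4] → tag is Q → Yes.
[channel: 6, tag: S, source: north, power: 6] → tag is S → No.
[channel: 1, tag: P, source: east, power: 2] → tag is P → No.
[channel: 4, tag: T, source: south, power: 1] → tag is T → No.

Yes, No, No, No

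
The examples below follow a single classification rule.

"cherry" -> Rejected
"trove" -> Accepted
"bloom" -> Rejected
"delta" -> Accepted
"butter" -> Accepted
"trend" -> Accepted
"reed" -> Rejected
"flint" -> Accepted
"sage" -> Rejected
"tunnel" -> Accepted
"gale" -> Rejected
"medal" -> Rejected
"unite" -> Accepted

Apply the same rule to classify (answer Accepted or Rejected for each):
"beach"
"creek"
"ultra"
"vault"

All 'Accepted' examples share one property — contains 't' — and every 'Rejected' example lacks it.

Rejected, Rejected, Accepted, Accepted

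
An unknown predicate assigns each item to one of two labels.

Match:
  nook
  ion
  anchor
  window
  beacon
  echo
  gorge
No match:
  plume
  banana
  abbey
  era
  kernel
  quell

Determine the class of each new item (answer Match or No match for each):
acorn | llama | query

Match, No match, No match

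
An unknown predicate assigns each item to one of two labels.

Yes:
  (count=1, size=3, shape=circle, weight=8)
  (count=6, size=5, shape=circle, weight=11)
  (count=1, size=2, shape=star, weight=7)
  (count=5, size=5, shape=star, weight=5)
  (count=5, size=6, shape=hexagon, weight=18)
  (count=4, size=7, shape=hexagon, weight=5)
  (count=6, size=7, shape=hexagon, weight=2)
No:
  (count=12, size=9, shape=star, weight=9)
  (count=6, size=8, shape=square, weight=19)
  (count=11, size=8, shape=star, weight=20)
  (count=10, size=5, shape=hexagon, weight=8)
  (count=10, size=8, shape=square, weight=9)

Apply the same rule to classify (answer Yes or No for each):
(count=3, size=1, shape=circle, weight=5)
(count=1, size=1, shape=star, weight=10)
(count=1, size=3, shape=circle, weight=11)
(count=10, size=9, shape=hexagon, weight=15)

One predicate separates the groups cleanly: size ≤ 7 AND count ≤ 6.
(count=3, size=1, shape=circle, weight=5): size = 1, count = 3 — matches, so Yes.
(count=1, size=1, shape=star, weight=10): size = 1, count = 1 — matches, so Yes.
(count=1, size=3, shape=circle, weight=11): size = 3, count = 1 — matches, so Yes.
(count=10, size=9, shape=hexagon, weight=15): size = 9, count = 10 — doesn't match, so No.

Yes, Yes, Yes, No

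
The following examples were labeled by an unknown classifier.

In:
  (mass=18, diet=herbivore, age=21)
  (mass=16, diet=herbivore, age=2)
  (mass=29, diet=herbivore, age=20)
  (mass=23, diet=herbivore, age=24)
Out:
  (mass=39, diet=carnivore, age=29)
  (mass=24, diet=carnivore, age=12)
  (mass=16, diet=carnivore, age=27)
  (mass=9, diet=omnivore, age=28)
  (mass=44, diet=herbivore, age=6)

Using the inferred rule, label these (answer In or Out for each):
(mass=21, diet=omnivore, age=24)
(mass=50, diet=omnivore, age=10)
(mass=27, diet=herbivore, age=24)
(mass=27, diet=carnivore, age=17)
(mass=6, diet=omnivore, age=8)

Out, Out, In, Out, Out

Rule: diet is herbivore AND mass ≤ 29. This holds for each 'In' example and fails for each 'Out' one.
(mass=21, diet=omnivore, age=24): diet is omnivore, mass = 21, lacks this property → Out. (mass=50, diet=omnivore, age=10): diet is omnivore, mass = 50, lacks this property → Out. (mass=27, diet=herbivore, age=24): diet is herbivore, mass = 27, qualifies → In. (mass=27, diet=carnivore, age=17): diet is carnivore, mass = 27, lacks this property → Out. (mass=6, diet=omnivore, age=8): diet is omnivore, mass = 6, lacks this property → Out.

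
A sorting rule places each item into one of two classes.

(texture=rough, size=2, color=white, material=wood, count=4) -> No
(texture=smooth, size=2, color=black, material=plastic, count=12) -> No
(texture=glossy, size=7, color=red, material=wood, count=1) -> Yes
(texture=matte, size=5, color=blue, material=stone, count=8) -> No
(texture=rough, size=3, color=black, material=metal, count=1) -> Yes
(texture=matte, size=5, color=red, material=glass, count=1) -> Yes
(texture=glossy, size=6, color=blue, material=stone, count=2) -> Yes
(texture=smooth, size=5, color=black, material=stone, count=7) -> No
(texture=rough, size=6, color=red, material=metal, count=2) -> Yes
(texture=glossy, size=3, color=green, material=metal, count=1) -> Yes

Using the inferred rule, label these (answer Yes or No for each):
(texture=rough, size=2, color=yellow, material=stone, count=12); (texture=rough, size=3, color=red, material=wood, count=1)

The rule appears to be: count ≤ 2.
(texture=rough, size=2, color=yellow, material=stone, count=12) — count = 12, hence No.
(texture=rough, size=3, color=red, material=wood, count=1) — count = 1, hence Yes.

No, Yes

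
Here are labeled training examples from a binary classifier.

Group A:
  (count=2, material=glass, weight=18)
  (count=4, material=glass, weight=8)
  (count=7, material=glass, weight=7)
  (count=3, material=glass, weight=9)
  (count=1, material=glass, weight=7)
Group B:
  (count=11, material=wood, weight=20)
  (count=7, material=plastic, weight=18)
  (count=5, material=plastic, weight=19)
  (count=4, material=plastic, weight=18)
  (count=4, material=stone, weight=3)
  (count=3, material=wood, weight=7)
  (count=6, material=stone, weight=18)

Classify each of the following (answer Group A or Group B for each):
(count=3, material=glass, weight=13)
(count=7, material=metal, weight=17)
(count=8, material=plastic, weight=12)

The common property of the 'Group A' items is: material is glass. No 'Group B' item has it.
(count=3, material=glass, weight=13): material is glass — passes, so Group A. (count=7, material=metal, weight=17): material is metal — doesn't qualify, so Group B. (count=8, material=plastic, weight=12): material is plastic — doesn't qualify, so Group B.

Group A, Group B, Group B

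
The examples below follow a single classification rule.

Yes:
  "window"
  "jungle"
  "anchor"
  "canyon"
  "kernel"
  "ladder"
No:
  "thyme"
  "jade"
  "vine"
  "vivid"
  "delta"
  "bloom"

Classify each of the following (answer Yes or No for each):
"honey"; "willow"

No, Yes

Every 'Yes' example satisfies: length 6. None of the 'No' examples do.
"honey" → length 5 → No.
"willow" → length 6 → Yes.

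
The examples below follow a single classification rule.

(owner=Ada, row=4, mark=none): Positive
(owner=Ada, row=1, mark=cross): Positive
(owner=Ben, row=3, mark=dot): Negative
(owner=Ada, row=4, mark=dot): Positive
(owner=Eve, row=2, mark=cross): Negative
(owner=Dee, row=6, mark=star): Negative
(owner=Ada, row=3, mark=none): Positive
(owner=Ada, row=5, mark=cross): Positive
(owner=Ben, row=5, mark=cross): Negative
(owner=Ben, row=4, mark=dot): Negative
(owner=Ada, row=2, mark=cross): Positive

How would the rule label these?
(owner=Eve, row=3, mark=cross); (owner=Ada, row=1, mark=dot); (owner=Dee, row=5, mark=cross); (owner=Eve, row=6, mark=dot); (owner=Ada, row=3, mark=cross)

Negative, Positive, Negative, Negative, Positive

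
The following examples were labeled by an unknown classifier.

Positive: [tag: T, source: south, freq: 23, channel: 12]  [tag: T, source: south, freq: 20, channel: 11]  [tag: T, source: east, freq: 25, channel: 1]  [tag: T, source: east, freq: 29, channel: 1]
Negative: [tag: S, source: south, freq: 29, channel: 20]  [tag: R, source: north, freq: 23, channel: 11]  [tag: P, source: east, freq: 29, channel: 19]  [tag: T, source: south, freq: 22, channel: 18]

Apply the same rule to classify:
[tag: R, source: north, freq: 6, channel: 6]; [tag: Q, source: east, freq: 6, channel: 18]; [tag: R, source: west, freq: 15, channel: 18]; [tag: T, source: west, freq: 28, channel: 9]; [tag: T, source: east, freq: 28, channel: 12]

One predicate separates the groups cleanly: tag is T AND channel ≤ 12.
[tag: R, source: north, freq: 6, channel: 6] — tag is R, channel = 6, hence Negative. [tag: Q, source: east, freq: 6, channel: 18] — tag is Q, channel = 18, hence Negative. [tag: R, source: west, freq: 15, channel: 18] — tag is R, channel = 18, hence Negative. [tag: T, source: west, freq: 28, channel: 9] — tag is T, channel = 9, hence Positive. [tag: T, source: east, freq: 28, channel: 12] — tag is T, channel = 12, hence Positive.

Negative, Negative, Negative, Positive, Positive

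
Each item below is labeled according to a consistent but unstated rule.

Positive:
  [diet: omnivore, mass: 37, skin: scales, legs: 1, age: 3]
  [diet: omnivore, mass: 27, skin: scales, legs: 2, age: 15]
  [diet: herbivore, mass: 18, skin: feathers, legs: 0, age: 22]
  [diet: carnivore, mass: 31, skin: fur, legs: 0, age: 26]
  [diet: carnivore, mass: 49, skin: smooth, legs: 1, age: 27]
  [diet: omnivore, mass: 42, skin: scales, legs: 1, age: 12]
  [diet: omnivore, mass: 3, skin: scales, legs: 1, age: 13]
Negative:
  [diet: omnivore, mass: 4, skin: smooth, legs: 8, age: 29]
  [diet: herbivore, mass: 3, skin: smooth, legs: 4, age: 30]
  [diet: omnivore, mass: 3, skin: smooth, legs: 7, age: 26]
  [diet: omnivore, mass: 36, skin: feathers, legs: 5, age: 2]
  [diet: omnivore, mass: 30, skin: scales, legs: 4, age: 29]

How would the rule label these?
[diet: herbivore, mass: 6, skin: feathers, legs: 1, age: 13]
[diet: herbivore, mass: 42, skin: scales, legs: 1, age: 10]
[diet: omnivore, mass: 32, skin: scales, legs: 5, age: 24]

The distinguishing property — legs ≤ 2 — holds for all the 'Positive' cases and none of the 'Negative' cases.
[diet: herbivore, mass: 6, skin: feathers, legs: 1, age: 13] — legs = 1, hence Positive.
[diet: herbivore, mass: 42, skin: scales, legs: 1, age: 10] — legs = 1, hence Positive.
[diet: omnivore, mass: 32, skin: scales, legs: 5, age: 24] — legs = 5, hence Negative.

Positive, Positive, Negative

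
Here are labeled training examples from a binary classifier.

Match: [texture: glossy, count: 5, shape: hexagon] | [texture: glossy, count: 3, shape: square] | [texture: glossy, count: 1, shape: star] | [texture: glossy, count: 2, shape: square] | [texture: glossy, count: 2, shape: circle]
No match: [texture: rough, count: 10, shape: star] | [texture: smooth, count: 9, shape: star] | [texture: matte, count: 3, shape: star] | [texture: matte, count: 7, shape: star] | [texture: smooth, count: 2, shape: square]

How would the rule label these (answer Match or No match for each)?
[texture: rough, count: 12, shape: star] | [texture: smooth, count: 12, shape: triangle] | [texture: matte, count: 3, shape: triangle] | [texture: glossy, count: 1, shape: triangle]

The common property of the 'Match' items is: texture is glossy. No 'No match' item has it.
[texture: rough, count: 12, shape: star] → texture is rough → No match. [texture: smooth, count: 12, shape: triangle] → texture is smooth → No match. [texture: matte, count: 3, shape: triangle] → texture is matte → No match. [texture: glossy, count: 1, shape: triangle] → texture is glossy → Match.

No match, No match, No match, Match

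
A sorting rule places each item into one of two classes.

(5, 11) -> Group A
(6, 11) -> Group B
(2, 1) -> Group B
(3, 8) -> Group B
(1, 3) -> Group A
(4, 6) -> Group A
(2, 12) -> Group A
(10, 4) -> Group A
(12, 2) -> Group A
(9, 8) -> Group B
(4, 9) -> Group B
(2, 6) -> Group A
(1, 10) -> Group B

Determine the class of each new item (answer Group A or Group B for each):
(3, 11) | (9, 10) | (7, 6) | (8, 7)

One predicate separates the groups cleanly: sum is even.
(3, 11) — 3+11 = 14, hence Group A.
(9, 10) — 9+10 = 19, hence Group B.
(7, 6) — 7+6 = 13, hence Group B.
(8, 7) — 8+7 = 15, hence Group B.

Group A, Group B, Group B, Group B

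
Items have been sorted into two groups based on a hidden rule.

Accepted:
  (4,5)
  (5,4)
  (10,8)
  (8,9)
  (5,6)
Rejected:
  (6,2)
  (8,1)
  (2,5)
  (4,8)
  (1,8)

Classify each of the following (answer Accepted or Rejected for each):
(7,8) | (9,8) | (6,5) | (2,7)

Accepted, Accepted, Accepted, Rejected

The common property of the 'Accepted' items is: |first − second| ≤ 2. No 'Rejected' item has it.
Accepted: (7,8), since |7−8| = 1. Accepted: (9,8), since |9−8| = 1. Accepted: (6,5), since |6−5| = 1. Rejected: (2,7), since |2−7| = 5.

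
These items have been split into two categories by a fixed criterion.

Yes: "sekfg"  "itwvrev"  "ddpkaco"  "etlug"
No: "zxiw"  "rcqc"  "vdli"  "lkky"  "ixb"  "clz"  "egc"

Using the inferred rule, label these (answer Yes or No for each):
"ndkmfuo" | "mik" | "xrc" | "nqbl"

Yes, No, No, No

'Yes' ⟺ length ≥ 5.
"ndkmfuo": length 7 — fits, so Yes.
"mik": length 3 — fails the rule, so No.
"xrc": length 3 — fails the rule, so No.
"nqbl": length 4 — fails the rule, so No.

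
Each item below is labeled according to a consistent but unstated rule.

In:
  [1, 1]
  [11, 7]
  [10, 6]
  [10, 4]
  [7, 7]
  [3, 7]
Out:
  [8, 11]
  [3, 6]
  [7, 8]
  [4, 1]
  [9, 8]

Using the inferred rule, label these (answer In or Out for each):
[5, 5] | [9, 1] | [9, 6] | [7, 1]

In, In, Out, In

'In' ⟺ sum is even.
[5, 5] — 5+5 = 10, hence In.
[9, 1] — 9+1 = 10, hence In.
[9, 6] — 9+6 = 15, hence Out.
[7, 1] — 7+1 = 8, hence In.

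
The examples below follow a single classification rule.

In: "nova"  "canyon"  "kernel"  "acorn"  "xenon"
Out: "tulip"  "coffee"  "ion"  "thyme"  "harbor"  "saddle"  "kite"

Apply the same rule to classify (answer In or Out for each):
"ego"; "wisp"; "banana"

The pattern is that an item is 'In' exactly when: length ≥ 4 AND contains 'n'.

Out, Out, In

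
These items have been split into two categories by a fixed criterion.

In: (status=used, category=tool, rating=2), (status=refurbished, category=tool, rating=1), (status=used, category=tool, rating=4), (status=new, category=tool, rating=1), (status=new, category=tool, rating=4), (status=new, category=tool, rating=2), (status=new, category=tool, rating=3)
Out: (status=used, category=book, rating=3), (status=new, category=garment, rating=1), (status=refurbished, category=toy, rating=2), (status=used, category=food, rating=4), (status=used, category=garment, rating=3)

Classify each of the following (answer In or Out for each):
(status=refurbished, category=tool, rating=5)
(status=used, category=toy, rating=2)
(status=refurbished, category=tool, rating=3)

In, Out, In

The classifier is using: category is tool.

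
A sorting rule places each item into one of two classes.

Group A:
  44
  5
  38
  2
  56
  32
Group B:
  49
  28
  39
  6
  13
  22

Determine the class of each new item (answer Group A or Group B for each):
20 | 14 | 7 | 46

One predicate separates the groups cleanly: ≡ 2 (mod 3).
20: 20 mod 3 = 2 — matches, so Group A. 14: 14 mod 3 = 2 — matches, so Group A. 7: 7 mod 3 = 1 — fails this test, so Group B. 46: 46 mod 3 = 1 — fails this test, so Group B.

Group A, Group A, Group B, Group B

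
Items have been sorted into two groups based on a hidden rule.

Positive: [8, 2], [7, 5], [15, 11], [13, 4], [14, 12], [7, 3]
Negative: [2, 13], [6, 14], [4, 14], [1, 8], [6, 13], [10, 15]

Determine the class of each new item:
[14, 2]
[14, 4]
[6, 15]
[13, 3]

The pattern is that an item is 'Positive' exactly when: first > second.
[14, 2]: Positive (14 > 2). [14, 4]: Positive (14 > 4). [6, 15]: Negative (6 < 15). [13, 3]: Positive (13 > 3).

Positive, Positive, Negative, Positive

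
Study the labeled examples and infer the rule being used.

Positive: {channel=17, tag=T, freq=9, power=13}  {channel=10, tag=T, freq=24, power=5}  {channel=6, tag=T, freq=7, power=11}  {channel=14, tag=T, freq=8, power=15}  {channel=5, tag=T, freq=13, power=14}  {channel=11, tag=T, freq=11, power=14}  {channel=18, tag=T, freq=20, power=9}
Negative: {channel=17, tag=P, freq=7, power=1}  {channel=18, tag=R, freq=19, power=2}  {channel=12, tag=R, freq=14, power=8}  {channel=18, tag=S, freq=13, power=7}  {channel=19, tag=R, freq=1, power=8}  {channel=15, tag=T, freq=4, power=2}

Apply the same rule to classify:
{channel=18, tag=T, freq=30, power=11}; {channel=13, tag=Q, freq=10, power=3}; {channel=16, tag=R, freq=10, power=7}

The rule appears to be: tag is T AND freq ≥ 7.
{channel=18, tag=T, freq=30, power=11}: tag is T, freq = 30, has this property → Positive.
{channel=13, tag=Q, freq=10, power=3}: tag is Q, freq = 10, fails this test → Negative.
{channel=16, tag=R, freq=10, power=7}: tag is R, freq = 10, fails this test → Negative.

Positive, Negative, Negative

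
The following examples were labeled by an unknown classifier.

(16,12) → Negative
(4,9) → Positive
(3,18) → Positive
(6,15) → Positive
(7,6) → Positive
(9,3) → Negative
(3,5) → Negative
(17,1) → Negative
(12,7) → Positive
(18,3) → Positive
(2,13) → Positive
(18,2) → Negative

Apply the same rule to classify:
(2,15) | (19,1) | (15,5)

Positive, Negative, Negative

The distinguishing property — sum is odd — holds for all the 'Positive' cases and none of the 'Negative' cases.
Positive: (2,15), since 2+15 = 17. Negative: (19,1), since 19+1 = 20. Negative: (15,5), since 15+5 = 20.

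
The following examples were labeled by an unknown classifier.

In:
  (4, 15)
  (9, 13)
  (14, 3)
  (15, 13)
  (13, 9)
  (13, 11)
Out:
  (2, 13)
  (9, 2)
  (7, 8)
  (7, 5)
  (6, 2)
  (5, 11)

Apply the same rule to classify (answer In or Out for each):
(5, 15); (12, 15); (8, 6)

In, In, Out

The common property of the 'In' items is: sum ≥ 17. No 'Out' item has it.
(5, 15): In (5+15 = 20).
(12, 15): In (12+15 = 27).
(8, 6): Out (8+6 = 14).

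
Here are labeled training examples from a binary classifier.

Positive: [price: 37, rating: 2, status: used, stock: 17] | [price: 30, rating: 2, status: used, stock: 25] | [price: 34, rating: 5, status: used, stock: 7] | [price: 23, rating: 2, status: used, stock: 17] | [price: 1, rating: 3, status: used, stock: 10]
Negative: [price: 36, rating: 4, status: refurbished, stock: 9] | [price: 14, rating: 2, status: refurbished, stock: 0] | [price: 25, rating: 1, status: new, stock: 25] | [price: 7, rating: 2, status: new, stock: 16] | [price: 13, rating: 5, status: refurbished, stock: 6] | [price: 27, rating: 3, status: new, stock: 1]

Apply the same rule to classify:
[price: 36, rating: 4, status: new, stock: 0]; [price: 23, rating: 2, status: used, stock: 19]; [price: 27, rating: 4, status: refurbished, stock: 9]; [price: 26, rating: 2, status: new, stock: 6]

Negative, Positive, Negative, Negative

The rule appears to be: status is used.
[price: 36, rating: 4, status: new, stock: 0]: Negative (status is new).
[price: 23, rating: 2, status: used, stock: 19]: Positive (status is used).
[price: 27, rating: 4, status: refurbished, stock: 9]: Negative (status is refurbished).
[price: 26, rating: 2, status: new, stock: 6]: Negative (status is new).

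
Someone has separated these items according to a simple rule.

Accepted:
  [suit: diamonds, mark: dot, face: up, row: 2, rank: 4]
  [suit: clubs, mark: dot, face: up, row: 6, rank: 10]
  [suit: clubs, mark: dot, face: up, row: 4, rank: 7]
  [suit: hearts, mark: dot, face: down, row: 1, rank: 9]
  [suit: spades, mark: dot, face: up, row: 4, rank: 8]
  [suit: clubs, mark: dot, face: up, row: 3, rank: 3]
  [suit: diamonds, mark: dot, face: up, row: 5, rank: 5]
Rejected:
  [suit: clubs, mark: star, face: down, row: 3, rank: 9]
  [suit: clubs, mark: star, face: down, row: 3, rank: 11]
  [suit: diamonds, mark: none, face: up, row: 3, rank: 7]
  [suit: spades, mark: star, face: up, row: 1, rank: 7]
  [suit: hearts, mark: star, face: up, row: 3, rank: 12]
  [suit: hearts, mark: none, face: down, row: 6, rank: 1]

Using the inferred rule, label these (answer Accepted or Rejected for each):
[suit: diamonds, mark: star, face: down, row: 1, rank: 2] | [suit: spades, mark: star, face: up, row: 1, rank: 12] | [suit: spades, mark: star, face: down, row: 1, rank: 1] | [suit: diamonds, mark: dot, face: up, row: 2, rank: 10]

Rejected, Rejected, Rejected, Accepted

Every 'Accepted' example satisfies: mark is dot. None of the 'Rejected' examples do.
Rejected: [suit: diamonds, mark: star, face: down, row: 1, rank: 2], since mark is star. Rejected: [suit: spades, mark: star, face: up, row: 1, rank: 12], since mark is star. Rejected: [suit: spades, mark: star, face: down, row: 1, rank: 1], since mark is star. Accepted: [suit: diamonds, mark: dot, face: up, row: 2, rank: 10], since mark is dot.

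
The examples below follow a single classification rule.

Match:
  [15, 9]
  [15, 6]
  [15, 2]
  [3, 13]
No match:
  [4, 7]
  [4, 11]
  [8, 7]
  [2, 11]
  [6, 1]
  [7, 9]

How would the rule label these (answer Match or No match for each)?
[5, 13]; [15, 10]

The classifier is using: max ≥ 13.

Match, Match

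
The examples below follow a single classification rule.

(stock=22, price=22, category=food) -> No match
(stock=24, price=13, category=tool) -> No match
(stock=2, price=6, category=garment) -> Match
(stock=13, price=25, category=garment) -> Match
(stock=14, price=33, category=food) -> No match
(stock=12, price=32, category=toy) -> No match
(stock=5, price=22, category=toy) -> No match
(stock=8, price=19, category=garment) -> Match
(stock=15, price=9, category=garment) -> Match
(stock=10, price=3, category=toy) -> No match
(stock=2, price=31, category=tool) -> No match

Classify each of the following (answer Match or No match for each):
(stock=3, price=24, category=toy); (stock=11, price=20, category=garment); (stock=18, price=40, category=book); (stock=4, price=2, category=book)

Checking candidate rules against both groups, what survives is: category is garment.

No match, Match, No match, No match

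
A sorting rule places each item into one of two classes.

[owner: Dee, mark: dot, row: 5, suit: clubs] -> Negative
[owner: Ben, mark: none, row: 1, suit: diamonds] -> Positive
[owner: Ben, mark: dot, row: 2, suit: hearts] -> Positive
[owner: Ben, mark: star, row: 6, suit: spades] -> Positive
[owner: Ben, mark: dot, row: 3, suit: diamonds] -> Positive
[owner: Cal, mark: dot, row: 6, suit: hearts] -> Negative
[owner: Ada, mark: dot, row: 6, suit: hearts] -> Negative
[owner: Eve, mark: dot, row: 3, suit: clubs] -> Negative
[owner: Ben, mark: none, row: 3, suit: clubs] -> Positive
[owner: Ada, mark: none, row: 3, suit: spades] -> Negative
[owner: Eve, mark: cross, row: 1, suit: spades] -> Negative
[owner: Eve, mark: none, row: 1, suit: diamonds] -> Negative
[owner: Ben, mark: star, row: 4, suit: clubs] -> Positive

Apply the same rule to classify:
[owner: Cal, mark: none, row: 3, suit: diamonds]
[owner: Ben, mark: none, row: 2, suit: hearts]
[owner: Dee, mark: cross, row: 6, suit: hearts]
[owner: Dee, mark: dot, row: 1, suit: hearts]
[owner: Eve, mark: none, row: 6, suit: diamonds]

Checking candidate rules against both groups, what survives is: owner is Ben.

Negative, Positive, Negative, Negative, Negative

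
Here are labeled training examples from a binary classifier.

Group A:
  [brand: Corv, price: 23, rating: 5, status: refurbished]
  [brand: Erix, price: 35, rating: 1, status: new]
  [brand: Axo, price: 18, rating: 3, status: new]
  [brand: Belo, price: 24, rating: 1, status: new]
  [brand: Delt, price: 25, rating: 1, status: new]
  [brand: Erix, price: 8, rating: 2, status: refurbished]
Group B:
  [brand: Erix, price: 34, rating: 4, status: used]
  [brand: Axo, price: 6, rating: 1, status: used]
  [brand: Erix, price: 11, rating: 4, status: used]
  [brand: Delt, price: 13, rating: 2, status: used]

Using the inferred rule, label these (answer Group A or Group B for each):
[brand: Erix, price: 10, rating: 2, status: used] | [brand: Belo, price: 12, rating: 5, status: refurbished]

Group B, Group A

One predicate separates the groups cleanly: status is not used.
Group B: [brand: Erix, price: 10, rating: 2, status: used], since status is used. Group A: [brand: Belo, price: 12, rating: 5, status: refurbished], since status is refurbished.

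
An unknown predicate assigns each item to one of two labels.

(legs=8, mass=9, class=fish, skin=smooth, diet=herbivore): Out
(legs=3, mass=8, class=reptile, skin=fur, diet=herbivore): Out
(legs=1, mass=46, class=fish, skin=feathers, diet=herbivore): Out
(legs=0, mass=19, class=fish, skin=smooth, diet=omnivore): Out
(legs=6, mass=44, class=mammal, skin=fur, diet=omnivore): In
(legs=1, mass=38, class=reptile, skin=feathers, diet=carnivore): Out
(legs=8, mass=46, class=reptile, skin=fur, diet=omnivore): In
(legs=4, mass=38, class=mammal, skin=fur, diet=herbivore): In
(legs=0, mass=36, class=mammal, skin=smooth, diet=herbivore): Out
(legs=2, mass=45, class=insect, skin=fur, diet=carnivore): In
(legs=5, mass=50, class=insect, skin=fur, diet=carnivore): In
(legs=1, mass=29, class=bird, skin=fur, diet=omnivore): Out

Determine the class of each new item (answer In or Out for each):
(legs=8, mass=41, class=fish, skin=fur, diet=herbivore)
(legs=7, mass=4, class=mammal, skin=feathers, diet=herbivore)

In, Out

The simplest hypothesis consistent with all the labels is: skin is fur AND mass ≥ 36.
(legs=8, mass=41, class=fish, skin=fur, diet=herbivore) → skin is fur, mass = 41 → In. (legs=7, mass=4, class=mammal, skin=feathers, diet=herbivore) → skin is feathers, mass = 4 → Out.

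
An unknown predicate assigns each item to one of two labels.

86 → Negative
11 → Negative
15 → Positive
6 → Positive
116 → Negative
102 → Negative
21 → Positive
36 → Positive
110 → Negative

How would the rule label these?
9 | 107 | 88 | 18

Positive, Negative, Negative, Positive

Every 'Positive' example satisfies: multiple of 3 AND at most 36. None of the 'Negative' examples do.
9 — 9 = 3·3, 9 ≤ 36, hence Positive. 107 — 107 = 3·35 + 2, 107 > 36, hence Negative. 88 — 88 = 3·29 + 1, 88 > 36, hence Negative. 18 — 18 = 3·6, 18 ≤ 36, hence Positive.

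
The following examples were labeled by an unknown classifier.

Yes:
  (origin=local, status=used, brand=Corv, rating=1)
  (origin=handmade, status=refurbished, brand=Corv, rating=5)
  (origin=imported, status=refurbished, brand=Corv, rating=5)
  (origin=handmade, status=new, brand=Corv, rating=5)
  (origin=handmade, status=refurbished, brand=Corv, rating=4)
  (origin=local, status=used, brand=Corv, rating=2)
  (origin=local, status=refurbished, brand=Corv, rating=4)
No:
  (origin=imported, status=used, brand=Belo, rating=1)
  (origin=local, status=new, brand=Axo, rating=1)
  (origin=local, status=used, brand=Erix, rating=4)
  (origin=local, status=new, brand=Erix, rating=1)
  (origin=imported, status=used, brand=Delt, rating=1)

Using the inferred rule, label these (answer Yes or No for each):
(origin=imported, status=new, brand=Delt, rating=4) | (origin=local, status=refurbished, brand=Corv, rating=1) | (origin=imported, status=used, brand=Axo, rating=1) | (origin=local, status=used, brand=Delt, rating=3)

The rule appears to be: brand is Corv.

No, Yes, No, No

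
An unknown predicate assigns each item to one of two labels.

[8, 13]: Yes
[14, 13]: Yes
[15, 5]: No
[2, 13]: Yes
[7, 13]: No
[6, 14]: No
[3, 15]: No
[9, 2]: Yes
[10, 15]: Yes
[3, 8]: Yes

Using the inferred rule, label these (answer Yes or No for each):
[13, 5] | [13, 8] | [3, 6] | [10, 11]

No, Yes, Yes, Yes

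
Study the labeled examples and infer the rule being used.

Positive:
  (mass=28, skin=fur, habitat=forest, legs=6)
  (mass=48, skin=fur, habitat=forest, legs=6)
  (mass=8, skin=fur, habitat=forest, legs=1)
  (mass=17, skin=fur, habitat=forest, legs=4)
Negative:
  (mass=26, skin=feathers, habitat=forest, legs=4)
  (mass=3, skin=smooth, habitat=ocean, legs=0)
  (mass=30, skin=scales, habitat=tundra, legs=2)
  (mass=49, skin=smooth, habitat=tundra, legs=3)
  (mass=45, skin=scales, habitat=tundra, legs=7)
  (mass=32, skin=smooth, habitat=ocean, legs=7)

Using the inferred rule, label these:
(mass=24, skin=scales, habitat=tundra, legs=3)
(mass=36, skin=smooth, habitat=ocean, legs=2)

Negative, Negative

The rule appears to be: skin is fur.
(mass=24, skin=scales, habitat=tundra, legs=3) → skin is scales → Negative. (mass=36, skin=smooth, habitat=ocean, legs=2) → skin is smooth → Negative.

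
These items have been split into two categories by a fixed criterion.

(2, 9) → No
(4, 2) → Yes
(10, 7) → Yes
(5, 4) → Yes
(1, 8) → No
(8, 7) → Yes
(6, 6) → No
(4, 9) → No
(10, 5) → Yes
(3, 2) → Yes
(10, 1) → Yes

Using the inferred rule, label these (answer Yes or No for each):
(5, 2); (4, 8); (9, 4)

The classifier is using: first > second.
(5, 2) — 5 > 2, hence Yes. (4, 8) — 4 < 8, hence No. (9, 4) — 9 > 4, hence Yes.

Yes, No, Yes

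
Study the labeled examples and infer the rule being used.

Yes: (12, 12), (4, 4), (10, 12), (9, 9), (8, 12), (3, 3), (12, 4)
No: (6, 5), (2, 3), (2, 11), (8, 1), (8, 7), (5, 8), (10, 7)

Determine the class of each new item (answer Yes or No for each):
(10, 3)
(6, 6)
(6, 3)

No, Yes, No

The rule appears to be: sum is even.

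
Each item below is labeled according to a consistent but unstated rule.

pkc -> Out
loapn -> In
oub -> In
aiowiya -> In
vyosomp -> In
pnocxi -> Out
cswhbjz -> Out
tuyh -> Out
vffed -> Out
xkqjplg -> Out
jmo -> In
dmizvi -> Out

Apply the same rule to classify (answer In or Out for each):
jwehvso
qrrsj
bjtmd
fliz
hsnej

In, Out, Out, Out, Out

The distinguishing property — odd length AND contains 'o' — holds for all the 'In' cases and none of the 'Out' cases.
jwehvso → length 7, has 'o' → In.
qrrsj → length 5, no 'o' → Out.
bjtmd → length 5, no 'o' → Out.
fliz → length 4, no 'o' → Out.
hsnej → length 5, no 'o' → Out.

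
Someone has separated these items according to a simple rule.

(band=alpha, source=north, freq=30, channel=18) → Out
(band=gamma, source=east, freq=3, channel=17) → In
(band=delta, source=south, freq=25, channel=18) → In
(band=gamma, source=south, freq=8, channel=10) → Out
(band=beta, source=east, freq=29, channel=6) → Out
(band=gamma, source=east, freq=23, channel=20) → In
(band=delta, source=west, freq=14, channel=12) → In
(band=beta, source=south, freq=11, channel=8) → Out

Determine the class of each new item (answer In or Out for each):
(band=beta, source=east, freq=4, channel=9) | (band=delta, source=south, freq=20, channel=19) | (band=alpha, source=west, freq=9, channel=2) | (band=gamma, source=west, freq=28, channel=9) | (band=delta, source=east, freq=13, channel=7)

Out, In, Out, Out, Out

The rule appears to be: freq ≤ 25 AND channel ≥ 12.
(band=beta, source=east, freq=4, channel=9): freq = 4, channel = 9, doesn't match → Out. (band=delta, source=south, freq=20, channel=19): freq = 20, channel = 19, meets the rule → In. (band=alpha, source=west, freq=9, channel=2): freq = 9, channel = 2, doesn't match → Out. (band=gamma, source=west, freq=28, channel=9): freq = 28, channel = 9, doesn't match → Out. (band=delta, source=east, freq=13, channel=7): freq = 13, channel = 7, doesn't match → Out.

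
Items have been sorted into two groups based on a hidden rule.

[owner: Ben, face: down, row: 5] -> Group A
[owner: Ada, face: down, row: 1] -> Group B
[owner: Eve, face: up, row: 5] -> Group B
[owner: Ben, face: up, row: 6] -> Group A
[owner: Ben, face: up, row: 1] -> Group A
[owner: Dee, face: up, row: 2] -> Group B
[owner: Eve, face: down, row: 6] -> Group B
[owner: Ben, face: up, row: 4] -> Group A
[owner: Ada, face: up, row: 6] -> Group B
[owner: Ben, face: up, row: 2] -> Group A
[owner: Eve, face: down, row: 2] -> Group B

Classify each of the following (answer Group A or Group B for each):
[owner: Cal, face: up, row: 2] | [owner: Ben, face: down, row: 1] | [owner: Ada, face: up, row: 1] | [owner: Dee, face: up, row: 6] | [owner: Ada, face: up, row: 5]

Group B, Group A, Group B, Group B, Group B

'Group A' ⟺ owner is Ben.
[owner: Cal, face: up, row: 2] — owner is Cal, hence Group B.
[owner: Ben, face: down, row: 1] — owner is Ben, hence Group A.
[owner: Ada, face: up, row: 1] — owner is Ada, hence Group B.
[owner: Dee, face: up, row: 6] — owner is Dee, hence Group B.
[owner: Ada, face: up, row: 5] — owner is Ada, hence Group B.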